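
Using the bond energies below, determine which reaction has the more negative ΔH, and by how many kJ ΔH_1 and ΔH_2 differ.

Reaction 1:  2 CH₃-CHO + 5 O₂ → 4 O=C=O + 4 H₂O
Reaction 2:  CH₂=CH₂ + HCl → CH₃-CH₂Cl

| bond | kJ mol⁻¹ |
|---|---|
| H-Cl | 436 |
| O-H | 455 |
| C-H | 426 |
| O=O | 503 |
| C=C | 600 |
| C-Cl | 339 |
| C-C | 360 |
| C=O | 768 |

Reaction 1:
  Bonds broken (reactants):
    C-C: 2 × 360 = 720
    C-H: 8 × 426 = 3408
    C=O: 2 × 768 = 1536
    O=O: 5 × 503 = 2515
    Σ(broken) = 8179 kJ
  Bonds formed (products):
    C=O: 8 × 768 = 6144
    O-H: 8 × 455 = 3640
    Σ(formed) = 9784 kJ
  ΔH_1 = 8179 − 9784 = −1605 kJ
Reaction 2:
  Bonds broken (reactants):
    C-H: 4 × 426 = 1704
    C=C: 1 × 600 = 600
    H-Cl: 1 × 436 = 436
    Σ(broken) = 2740 kJ
  Bonds formed (products):
    C-C: 1 × 360 = 360
    C-Cl: 1 × 339 = 339
    C-H: 5 × 426 = 2130
    Σ(formed) = 2829 kJ
  ΔH_2 = 2740 − 2829 = −89 kJ
ΔH_1 − ΔH_2 = −1516 kJ, so reaction 1 has the more negative ΔH; |ΔH_1 − ΔH_2| = 1516 kJ.

Reaction 1, by 1516 kJ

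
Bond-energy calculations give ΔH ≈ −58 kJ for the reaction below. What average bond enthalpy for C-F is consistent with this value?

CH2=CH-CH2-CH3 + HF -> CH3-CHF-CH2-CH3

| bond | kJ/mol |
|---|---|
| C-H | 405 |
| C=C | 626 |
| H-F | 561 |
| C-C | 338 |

Let D be the C-F bond energy.
Σ(broken) = 2×338 + 8×405 + 1×626 + 1×561 = 5103
Σ(formed) = 3×338 + 1×D + 9×405 = 4659 + D
ΔH = Σ(broken) − Σ(formed) = (5103) − (4659 + D) = +444 − D
Setting this equal to −58 kJ gives D = 502 kJ/mol.

D(C-F) ≈ 502 kJ/mol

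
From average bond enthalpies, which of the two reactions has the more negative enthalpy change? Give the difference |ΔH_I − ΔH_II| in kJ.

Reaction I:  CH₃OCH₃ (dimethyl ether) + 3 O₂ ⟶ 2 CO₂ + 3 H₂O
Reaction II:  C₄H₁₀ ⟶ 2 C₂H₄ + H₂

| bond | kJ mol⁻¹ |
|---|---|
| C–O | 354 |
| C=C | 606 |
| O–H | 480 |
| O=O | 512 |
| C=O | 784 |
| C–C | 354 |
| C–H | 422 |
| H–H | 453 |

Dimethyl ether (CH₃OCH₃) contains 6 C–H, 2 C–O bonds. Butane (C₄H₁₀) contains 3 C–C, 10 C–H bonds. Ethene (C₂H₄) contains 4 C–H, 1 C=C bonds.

Reaction I, by 1481 kJ

Reaction I:
  Bonds broken (reactants):
    C–H: 6 × 422 = 2532
    C–O: 2 × 354 = 708
    O=O: 3 × 512 = 1536
    Σ(broken) = 4776 kJ
  Bonds formed (products):
    C=O: 4 × 784 = 3136
    O–H: 6 × 480 = 2880
    Σ(formed) = 6016 kJ
  ΔH_I = 4776 − 6016 = −1240 kJ
Reaction II:
  Bonds broken (reactants):
    C–C: 3 × 354 = 1062
    C–H: 10 × 422 = 4220
    Σ(broken) = 5282 kJ
  Bonds formed (products):
    C–H: 8 × 422 = 3376
    C=C: 2 × 606 = 1212
    H–H: 1 × 453 = 453
    Σ(formed) = 5041 kJ
  ΔH_II = 5282 − 5041 = +241 kJ
ΔH_I − ΔH_II = −1481 kJ, so reaction I has the more negative ΔH; |ΔH_I − ΔH_II| = 1481 kJ.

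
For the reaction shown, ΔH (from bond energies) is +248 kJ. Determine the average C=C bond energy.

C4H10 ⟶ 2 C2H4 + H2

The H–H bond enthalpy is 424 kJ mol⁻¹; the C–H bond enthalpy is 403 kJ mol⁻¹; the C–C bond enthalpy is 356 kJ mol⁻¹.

Let D be the C=C bond energy.
Σ(broken) = 3×356 + 10×403 = 5098
Σ(formed) = 8×403 + 2×D + 1×424 = 3648 + 2D
ΔH = Σ(broken) − Σ(formed) = (5098) − (3648 + 2D) = +1450 − 2D
Setting this equal to +248 kJ gives 2D = 1202, so D = 601 kJ/mol.

D(C=C) ≈ 601 kJ/mol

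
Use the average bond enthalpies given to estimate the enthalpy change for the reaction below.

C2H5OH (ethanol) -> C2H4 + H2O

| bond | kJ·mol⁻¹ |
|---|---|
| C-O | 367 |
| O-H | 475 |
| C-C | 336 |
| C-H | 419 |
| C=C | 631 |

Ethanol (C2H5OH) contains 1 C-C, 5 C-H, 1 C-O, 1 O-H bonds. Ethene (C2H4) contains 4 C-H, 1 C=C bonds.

ΔH ≈ +16 kJ

Bonds broken (reactants):
  C-C: 1 × 336 = 336
  C-H: 5 × 419 = 2095
  C-O: 1 × 367 = 367
  O-H: 1 × 475 = 475
  Σ(broken) = 3273 kJ
Bonds formed (products):
  C-H: 4 × 419 = 1676
  C=C: 1 × 631 = 631
  O-H: 2 × 475 = 950
  Σ(formed) = 3257 kJ
ΔH = Σ(broken) − Σ(formed) = 3273 − 3257 = +16 kJ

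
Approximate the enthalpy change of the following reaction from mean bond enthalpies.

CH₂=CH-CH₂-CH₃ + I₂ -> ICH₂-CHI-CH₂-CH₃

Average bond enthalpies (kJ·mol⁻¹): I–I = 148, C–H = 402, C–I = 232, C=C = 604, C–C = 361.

ΔH ≈ −73 kJ

Bonds broken (reactants):
  C–C: 2 × 361 = 722
  C–H: 8 × 402 = 3216
  C=C: 1 × 604 = 604
  I–I: 1 × 148 = 148
  Σ(broken) = 4690 kJ
Bonds formed (products):
  C–C: 3 × 361 = 1083
  C–H: 8 × 402 = 3216
  C–I: 2 × 232 = 464
  Σ(formed) = 4763 kJ
ΔH = Σ(broken) − Σ(formed) = 4690 − 4763 = −73 kJ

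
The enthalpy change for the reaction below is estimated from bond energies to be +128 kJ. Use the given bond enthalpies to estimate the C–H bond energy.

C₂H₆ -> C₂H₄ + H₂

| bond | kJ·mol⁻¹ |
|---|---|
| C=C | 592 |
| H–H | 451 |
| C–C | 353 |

D(C–H) ≈ 409 kJ/mol

Let D be the C–H bond energy.
Σ(broken) = 1×353 + 6×D = 353 + 6D
Σ(formed) = 4×D + 1×592 + 1×451 = 1043 + 4D
ΔH = Σ(broken) − Σ(formed) = (353 + 6D) − (1043 + 4D) = −690 + 2D
Setting this equal to +128 kJ gives 2D = 818, so D = 409 kJ/mol.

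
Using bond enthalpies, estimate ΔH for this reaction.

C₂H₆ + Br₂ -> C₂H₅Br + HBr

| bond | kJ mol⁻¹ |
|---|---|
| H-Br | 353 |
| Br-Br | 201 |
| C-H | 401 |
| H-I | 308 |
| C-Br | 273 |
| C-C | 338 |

Bonds broken (reactants):
  Br-Br: 1 × 201 = 201
  C-C: 1 × 338 = 338
  C-H: 6 × 401 = 2406
  Σ(broken) = 2945 kJ
Bonds formed (products):
  C-Br: 1 × 273 = 273
  C-C: 1 × 338 = 338
  C-H: 5 × 401 = 2005
  H-Br: 1 × 353 = 353
  Σ(formed) = 2969 kJ
ΔH = Σ(broken) − Σ(formed) = 2945 − 2969 = −24 kJ

ΔH ≈ −24 kJ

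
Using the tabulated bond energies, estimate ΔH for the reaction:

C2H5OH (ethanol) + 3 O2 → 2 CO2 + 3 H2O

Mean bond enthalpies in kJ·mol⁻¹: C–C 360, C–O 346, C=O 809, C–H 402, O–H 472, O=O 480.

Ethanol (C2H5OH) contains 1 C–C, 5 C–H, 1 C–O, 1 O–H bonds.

Bonds broken (reactants):
  C–C: 1 × 360 = 360
  C–H: 5 × 402 = 2010
  C–O: 1 × 346 = 346
  O–H: 1 × 472 = 472
  O=O: 3 × 480 = 1440
  Σ(broken) = 4628 kJ
Bonds formed (products):
  C=O: 4 × 809 = 3236
  O–H: 6 × 472 = 2832
  Σ(formed) = 6068 kJ
ΔH = Σ(broken) − Σ(formed) = 4628 − 6068 = −1440 kJ

ΔH ≈ −1440 kJ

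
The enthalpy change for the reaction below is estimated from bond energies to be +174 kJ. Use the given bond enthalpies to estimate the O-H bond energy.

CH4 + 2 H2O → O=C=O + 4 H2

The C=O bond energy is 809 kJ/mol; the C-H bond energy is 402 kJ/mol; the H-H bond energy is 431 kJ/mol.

Let D be the O-H bond energy.
Σ(broken) = 4×402 + 4×D = 1608 + 4D
Σ(formed) = 2×809 + 4×431 = 3342
ΔH = Σ(broken) − Σ(formed) = (1608 + 4D) − (3342) = −1734 + 4D
Setting this equal to +174 kJ gives 4D = 1908, so D = 477 kJ/mol.

D(O-H) ≈ 477 kJ/mol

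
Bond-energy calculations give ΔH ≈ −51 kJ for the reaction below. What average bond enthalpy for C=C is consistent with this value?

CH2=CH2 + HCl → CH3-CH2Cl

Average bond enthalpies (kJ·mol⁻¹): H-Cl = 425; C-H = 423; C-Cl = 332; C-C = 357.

D(C=C) ≈ 636 kJ/mol

Let D be the C=C bond energy.
Σ(broken) = 4×423 + 1×D + 1×425 = 2117 + D
Σ(formed) = 1×357 + 1×332 + 5×423 = 2804
ΔH = Σ(broken) − Σ(formed) = (2117 + D) − (2804) = −687 + D
Setting this equal to −51 kJ gives D = 636 kJ/mol.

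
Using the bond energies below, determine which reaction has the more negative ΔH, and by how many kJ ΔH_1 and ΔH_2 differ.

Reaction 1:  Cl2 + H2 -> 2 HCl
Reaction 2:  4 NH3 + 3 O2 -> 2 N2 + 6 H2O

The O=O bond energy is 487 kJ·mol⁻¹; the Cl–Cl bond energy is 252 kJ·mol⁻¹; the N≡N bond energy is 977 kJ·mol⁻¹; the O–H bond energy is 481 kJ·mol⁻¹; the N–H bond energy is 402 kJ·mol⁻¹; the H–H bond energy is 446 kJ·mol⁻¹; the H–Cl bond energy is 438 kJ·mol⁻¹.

Reaction 2, by 1263 kJ

Reaction 1:
  Bonds broken (reactants):
    Cl–Cl: 1 × 252 = 252
    H–H: 1 × 446 = 446
    Σ(broken) = 698 kJ
  Bonds formed (products):
    H–Cl: 2 × 438 = 876
    Σ(formed) = 876 kJ
  ΔH_1 = 698 − 876 = −178 kJ
Reaction 2:
  Bonds broken (reactants):
    N–H: 12 × 402 = 4824
    O=O: 3 × 487 = 1461
    Σ(broken) = 6285 kJ
  Bonds formed (products):
    N≡N: 2 × 977 = 1954
    O–H: 12 × 481 = 5772
    Σ(formed) = 7726 kJ
  ΔH_2 = 6285 − 7726 = −1441 kJ
ΔH_1 − ΔH_2 = +1263 kJ, so reaction 2 has the more negative ΔH; |ΔH_1 − ΔH_2| = 1263 kJ.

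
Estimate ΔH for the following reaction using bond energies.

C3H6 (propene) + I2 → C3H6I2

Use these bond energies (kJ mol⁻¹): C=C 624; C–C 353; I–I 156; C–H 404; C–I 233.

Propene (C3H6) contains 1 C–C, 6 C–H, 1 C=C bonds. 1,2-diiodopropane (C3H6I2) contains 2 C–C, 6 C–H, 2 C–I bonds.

ΔH ≈ −39 kJ

Bonds broken (reactants):
  C–C: 1 × 353 = 353
  C–H: 6 × 404 = 2424
  C=C: 1 × 624 = 624
  I–I: 1 × 156 = 156
  Σ(broken) = 3557 kJ
Bonds formed (products):
  C–C: 2 × 353 = 706
  C–H: 6 × 404 = 2424
  C–I: 2 × 233 = 466
  Σ(formed) = 3596 kJ
ΔH = Σ(broken) − Σ(formed) = 3557 − 3596 = −39 kJ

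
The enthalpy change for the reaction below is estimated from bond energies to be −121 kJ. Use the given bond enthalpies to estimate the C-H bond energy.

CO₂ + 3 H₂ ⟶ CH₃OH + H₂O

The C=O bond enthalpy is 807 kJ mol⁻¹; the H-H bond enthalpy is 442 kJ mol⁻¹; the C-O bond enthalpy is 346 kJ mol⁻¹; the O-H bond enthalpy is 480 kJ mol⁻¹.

D(C-H) ≈ 425 kJ/mol

Let D be the C-H bond energy.
Σ(broken) = 2×807 + 3×442 = 2940
Σ(formed) = 3×D + 1×346 + 3×480 = 1786 + 3D
ΔH = Σ(broken) − Σ(formed) = (2940) − (1786 + 3D) = +1154 − 3D
Setting this equal to −121 kJ gives 3D = 1275, so D = 425 kJ/mol.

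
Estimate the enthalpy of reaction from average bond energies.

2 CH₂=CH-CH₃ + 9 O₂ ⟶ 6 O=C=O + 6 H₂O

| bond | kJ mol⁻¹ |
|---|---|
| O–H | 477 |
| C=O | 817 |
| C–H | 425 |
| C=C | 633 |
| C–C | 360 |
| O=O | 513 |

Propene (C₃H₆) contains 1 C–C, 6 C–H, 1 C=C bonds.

ΔH ≈ −3825 kJ

Bonds broken (reactants):
  C–C: 2 × 360 = 720
  C–H: 12 × 425 = 5100
  C=C: 2 × 633 = 1266
  O=O: 9 × 513 = 4617
  Σ(broken) = 11703 kJ
Bonds formed (products):
  C=O: 12 × 817 = 9804
  O–H: 12 × 477 = 5724
  Σ(formed) = 15528 kJ
ΔH = Σ(broken) − Σ(formed) = 11703 − 15528 = −3825 kJ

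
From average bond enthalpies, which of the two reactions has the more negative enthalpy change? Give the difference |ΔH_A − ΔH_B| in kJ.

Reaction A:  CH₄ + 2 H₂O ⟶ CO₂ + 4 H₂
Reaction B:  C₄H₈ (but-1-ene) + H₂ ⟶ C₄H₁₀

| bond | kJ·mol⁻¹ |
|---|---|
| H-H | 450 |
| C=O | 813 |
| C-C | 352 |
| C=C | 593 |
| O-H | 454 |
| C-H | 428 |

Reaction B, by 267 kJ

Reaction A:
  Bonds broken (reactants):
    C-H: 4 × 428 = 1712
    O-H: 4 × 454 = 1816
    Σ(broken) = 3528 kJ
  Bonds formed (products):
    C=O: 2 × 813 = 1626
    H-H: 4 × 450 = 1800
    Σ(formed) = 3426 kJ
  ΔH_A = 3528 − 3426 = +102 kJ
Reaction B:
  Bonds broken (reactants):
    C-C: 2 × 352 = 704
    C-H: 8 × 428 = 3424
    C=C: 1 × 593 = 593
    H-H: 1 × 450 = 450
    Σ(broken) = 5171 kJ
  Bonds formed (products):
    C-C: 3 × 352 = 1056
    C-H: 10 × 428 = 4280
    Σ(formed) = 5336 kJ
  ΔH_B = 5171 − 5336 = −165 kJ
ΔH_A − ΔH_B = +267 kJ, so reaction B has the more negative ΔH; |ΔH_A − ΔH_B| = 267 kJ.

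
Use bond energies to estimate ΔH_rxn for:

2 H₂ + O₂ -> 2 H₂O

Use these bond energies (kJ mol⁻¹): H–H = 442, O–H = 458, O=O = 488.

Bonds broken (reactants):
  H–H: 2 × 442 = 884
  O=O: 1 × 488 = 488
  Σ(broken) = 1372 kJ
Bonds formed (products):
  O–H: 4 × 458 = 1832
  Σ(formed) = 1832 kJ
ΔH = Σ(broken) − Σ(formed) = 1372 − 1832 = −460 kJ

ΔH ≈ −460 kJ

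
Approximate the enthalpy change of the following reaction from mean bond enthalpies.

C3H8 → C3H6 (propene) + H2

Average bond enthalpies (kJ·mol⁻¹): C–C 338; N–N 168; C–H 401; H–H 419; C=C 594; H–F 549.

Bonds broken (reactants):
  C–C: 2 × 338 = 676
  C–H: 8 × 401 = 3208
  Σ(broken) = 3884 kJ
Bonds formed (products):
  C–C: 1 × 338 = 338
  C–H: 6 × 401 = 2406
  C=C: 1 × 594 = 594
  H–H: 1 × 419 = 419
  Σ(formed) = 3757 kJ
ΔH = Σ(broken) − Σ(formed) = 3884 − 3757 = +127 kJ

ΔH ≈ +127 kJ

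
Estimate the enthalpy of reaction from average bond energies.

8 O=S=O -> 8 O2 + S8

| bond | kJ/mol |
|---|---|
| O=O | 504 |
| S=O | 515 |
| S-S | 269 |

ΔH ≈ +2056 kJ

Bonds broken (reactants):
  S=O: 16 × 515 = 8240
  Σ(broken) = 8240 kJ
Bonds formed (products):
  O=O: 8 × 504 = 4032
  S-S: 8 × 269 = 2152
  Σ(formed) = 6184 kJ
ΔH = Σ(broken) − Σ(formed) = 8240 − 6184 = +2056 kJ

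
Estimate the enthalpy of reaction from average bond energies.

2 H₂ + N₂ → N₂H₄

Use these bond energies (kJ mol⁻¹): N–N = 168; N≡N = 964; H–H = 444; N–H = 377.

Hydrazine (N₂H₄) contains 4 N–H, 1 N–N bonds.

ΔH ≈ +176 kJ

Bonds broken (reactants):
  H–H: 2 × 444 = 888
  N≡N: 1 × 964 = 964
  Σ(broken) = 1852 kJ
Bonds formed (products):
  N–H: 4 × 377 = 1508
  N–N: 1 × 168 = 168
  Σ(formed) = 1676 kJ
ΔH = Σ(broken) − Σ(formed) = 1852 − 1676 = +176 kJ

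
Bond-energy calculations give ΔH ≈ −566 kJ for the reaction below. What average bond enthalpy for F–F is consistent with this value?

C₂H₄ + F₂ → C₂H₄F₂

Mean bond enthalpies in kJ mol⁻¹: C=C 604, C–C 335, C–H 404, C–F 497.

Let D be the F–F bond energy.
Σ(broken) = 4×404 + 1×604 + 1×D = 2220 + D
Σ(formed) = 1×335 + 2×497 + 4×404 = 2945
ΔH = Σ(broken) − Σ(formed) = (2220 + D) − (2945) = −725 + D
Setting this equal to −566 kJ gives D = 159 kJ/mol.

D(F–F) ≈ 159 kJ/mol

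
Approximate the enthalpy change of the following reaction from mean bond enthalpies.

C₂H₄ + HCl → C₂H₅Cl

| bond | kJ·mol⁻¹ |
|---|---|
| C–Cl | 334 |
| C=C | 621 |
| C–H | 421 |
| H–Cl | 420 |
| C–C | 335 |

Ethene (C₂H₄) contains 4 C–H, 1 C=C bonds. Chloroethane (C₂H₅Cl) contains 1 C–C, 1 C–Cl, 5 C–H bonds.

Bonds broken (reactants):
  C–H: 4 × 421 = 1684
  C=C: 1 × 621 = 621
  H–Cl: 1 × 420 = 420
  Σ(broken) = 2725 kJ
Bonds formed (products):
  C–C: 1 × 335 = 335
  C–Cl: 1 × 334 = 334
  C–H: 5 × 421 = 2105
  Σ(formed) = 2774 kJ
ΔH = Σ(broken) − Σ(formed) = 2725 − 2774 = −49 kJ

ΔH ≈ −49 kJ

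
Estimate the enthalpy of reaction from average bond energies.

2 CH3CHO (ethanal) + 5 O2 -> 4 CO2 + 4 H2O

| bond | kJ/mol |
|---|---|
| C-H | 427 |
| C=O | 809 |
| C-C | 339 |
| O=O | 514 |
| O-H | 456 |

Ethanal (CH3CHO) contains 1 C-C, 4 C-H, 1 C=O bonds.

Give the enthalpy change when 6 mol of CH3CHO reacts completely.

Bonds broken (reactants):
  C-C: 2 × 339 = 678
  C-H: 8 × 427 = 3416
  C=O: 2 × 809 = 1618
  O=O: 5 × 514 = 2570
  Σ(broken) = 8282 kJ
Bonds formed (products):
  C=O: 8 × 809 = 6472
  O-H: 8 × 456 = 3648
  Σ(formed) = 10120 kJ
ΔH = Σ(broken) − Σ(formed) = 8282 − 10120 = −1838 kJ
For 3× the reaction as written: 3 × (−1838) = −5514 kJ

ΔH = −5514 kJ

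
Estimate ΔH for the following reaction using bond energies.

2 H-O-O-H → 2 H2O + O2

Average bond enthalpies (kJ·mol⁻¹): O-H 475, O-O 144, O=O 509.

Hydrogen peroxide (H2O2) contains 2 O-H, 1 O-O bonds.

ΔH ≈ −221 kJ

Bonds broken (reactants):
  O-H: 4 × 475 = 1900
  O-O: 2 × 144 = 288
  Σ(broken) = 2188 kJ
Bonds formed (products):
  O-H: 4 × 475 = 1900
  O=O: 1 × 509 = 509
  Σ(formed) = 2409 kJ
ΔH = Σ(broken) − Σ(formed) = 2188 − 2409 = −221 kJ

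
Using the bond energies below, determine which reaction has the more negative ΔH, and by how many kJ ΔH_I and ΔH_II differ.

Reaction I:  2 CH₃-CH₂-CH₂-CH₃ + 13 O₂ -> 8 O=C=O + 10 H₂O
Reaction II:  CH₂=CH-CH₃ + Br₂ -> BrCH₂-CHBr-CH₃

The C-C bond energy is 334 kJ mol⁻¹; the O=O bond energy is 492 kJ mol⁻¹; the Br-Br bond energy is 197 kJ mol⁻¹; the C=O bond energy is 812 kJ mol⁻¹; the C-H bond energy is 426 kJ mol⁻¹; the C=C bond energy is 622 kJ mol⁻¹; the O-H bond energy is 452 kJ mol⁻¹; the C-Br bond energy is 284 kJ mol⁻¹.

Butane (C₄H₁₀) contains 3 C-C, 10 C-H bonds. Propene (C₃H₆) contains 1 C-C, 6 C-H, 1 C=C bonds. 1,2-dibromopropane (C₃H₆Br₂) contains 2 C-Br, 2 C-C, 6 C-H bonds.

Reaction I:
  Bonds broken (reactants):
    C-C: 6 × 334 = 2004
    C-H: 20 × 426 = 8520
    O=O: 13 × 492 = 6396
    Σ(broken) = 16920 kJ
  Bonds formed (products):
    C=O: 16 × 812 = 12992
    O-H: 20 × 452 = 9040
    Σ(formed) = 22032 kJ
  ΔH_I = 16920 − 22032 = −5112 kJ
Reaction II:
  Bonds broken (reactants):
    Br-Br: 1 × 197 = 197
    C-C: 1 × 334 = 334
    C-H: 6 × 426 = 2556
    C=C: 1 × 622 = 622
    Σ(broken) = 3709 kJ
  Bonds formed (products):
    C-Br: 2 × 284 = 568
    C-C: 2 × 334 = 668
    C-H: 6 × 426 = 2556
    Σ(formed) = 3792 kJ
  ΔH_II = 3709 − 3792 = −83 kJ
ΔH_I − ΔH_II = −5029 kJ, so reaction I has the more negative ΔH; |ΔH_I − ΔH_II| = 5029 kJ.

Reaction I, by 5029 kJ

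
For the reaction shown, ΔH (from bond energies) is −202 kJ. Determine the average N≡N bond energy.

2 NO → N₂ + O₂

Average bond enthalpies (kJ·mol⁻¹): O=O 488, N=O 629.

Let D be the N≡N bond energy.
Σ(broken) = 2×629 = 1258
Σ(formed) = 1×D + 1×488 = 488 + D
ΔH = Σ(broken) − Σ(formed) = (1258) − (488 + D) = +770 − D
Setting this equal to −202 kJ gives D = 972 kJ/mol.

D(N≡N) ≈ 972 kJ/mol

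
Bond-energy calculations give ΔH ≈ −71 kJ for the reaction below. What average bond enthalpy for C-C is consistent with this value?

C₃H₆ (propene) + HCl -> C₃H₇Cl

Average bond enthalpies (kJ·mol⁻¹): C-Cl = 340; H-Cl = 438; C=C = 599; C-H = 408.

Let D be the C-C bond energy.
Σ(broken) = 1×D + 6×408 + 1×599 + 1×438 = 3485 + D
Σ(formed) = 2×D + 1×340 + 7×408 = 3196 + 2D
ΔH = Σ(broken) − Σ(formed) = (3485 + D) − (3196 + 2D) = +289 − D
Setting this equal to −71 kJ gives D = 360 kJ/mol.

D(C-C) ≈ 360 kJ/mol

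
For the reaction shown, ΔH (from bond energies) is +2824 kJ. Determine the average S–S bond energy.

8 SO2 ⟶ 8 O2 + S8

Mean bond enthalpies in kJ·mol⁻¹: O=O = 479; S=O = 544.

D(S–S) ≈ 256 kJ/mol

Let D be the S–S bond energy.
Σ(broken) = 16×544 = 8704
Σ(formed) = 8×479 + 8×D = 3832 + 8D
ΔH = Σ(broken) − Σ(formed) = (8704) − (3832 + 8D) = +4872 − 8D
Setting this equal to +2824 kJ gives 8D = 2048, so D = 256 kJ/mol.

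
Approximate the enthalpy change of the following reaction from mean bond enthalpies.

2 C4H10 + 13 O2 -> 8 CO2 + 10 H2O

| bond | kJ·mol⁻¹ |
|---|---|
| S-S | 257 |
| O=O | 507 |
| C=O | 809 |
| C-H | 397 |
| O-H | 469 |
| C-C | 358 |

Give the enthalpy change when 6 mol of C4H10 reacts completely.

ΔH = −16935 kJ

Bonds broken (reactants):
  C-C: 6 × 358 = 2148
  C-H: 20 × 397 = 7940
  O=O: 13 × 507 = 6591
  Σ(broken) = 16679 kJ
Bonds formed (products):
  C=O: 16 × 809 = 12944
  O-H: 20 × 469 = 9380
  Σ(formed) = 22324 kJ
ΔH = Σ(broken) − Σ(formed) = 16679 − 22324 = −5645 kJ
For 3× the reaction as written: 3 × (−5645) = −16935 kJ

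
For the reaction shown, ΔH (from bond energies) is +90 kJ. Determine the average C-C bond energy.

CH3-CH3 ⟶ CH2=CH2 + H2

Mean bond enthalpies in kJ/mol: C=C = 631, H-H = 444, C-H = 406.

D(C-C) ≈ 353 kJ/mol

Let D be the C-C bond energy.
Σ(broken) = 1×D + 6×406 = 2436 + D
Σ(formed) = 4×406 + 1×631 + 1×444 = 2699
ΔH = Σ(broken) − Σ(formed) = (2436 + D) − (2699) = −263 + D
Setting this equal to +90 kJ gives D = 353 kJ/mol.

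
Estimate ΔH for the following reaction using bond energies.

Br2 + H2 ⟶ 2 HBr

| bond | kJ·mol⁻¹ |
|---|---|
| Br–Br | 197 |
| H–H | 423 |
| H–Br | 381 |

Bonds broken (reactants):
  Br–Br: 1 × 197 = 197
  H–H: 1 × 423 = 423
  Σ(broken) = 620 kJ
Bonds formed (products):
  H–Br: 2 × 381 = 762
  Σ(formed) = 762 kJ
ΔH = Σ(broken) − Σ(formed) = 620 − 762 = −142 kJ

ΔH ≈ −142 kJ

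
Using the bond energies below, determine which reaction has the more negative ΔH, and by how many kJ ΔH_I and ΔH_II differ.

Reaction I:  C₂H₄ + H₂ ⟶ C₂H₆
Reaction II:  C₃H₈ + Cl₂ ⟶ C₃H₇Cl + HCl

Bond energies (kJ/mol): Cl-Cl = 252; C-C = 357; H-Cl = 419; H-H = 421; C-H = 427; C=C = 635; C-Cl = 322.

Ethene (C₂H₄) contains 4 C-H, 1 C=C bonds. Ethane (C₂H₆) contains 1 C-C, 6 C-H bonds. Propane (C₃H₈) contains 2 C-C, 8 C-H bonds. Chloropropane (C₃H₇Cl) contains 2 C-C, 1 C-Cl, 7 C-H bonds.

Reaction I, by 93 kJ

Reaction I:
  Bonds broken (reactants):
    C-H: 4 × 427 = 1708
    C=C: 1 × 635 = 635
    H-H: 1 × 421 = 421
    Σ(broken) = 2764 kJ
  Bonds formed (products):
    C-C: 1 × 357 = 357
    C-H: 6 × 427 = 2562
    Σ(formed) = 2919 kJ
  ΔH_I = 2764 − 2919 = −155 kJ
Reaction II:
  Bonds broken (reactants):
    C-C: 2 × 357 = 714
    C-H: 8 × 427 = 3416
    Cl-Cl: 1 × 252 = 252
    Σ(broken) = 4382 kJ
  Bonds formed (products):
    C-C: 2 × 357 = 714
    C-Cl: 1 × 322 = 322
    C-H: 7 × 427 = 2989
    H-Cl: 1 × 419 = 419
    Σ(formed) = 4444 kJ
  ΔH_II = 4382 − 4444 = −62 kJ
ΔH_I − ΔH_II = −93 kJ, so reaction I has the more negative ΔH; |ΔH_I − ΔH_II| = 93 kJ.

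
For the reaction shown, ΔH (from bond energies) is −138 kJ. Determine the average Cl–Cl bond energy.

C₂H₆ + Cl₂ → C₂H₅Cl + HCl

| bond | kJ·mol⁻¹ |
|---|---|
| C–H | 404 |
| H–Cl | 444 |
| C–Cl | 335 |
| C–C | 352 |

Let D be the Cl–Cl bond energy.
Σ(broken) = 1×352 + 6×404 + 1×D = 2776 + D
Σ(formed) = 1×352 + 1×335 + 5×404 + 1×444 = 3151
ΔH = Σ(broken) − Σ(formed) = (2776 + D) − (3151) = −375 + D
Setting this equal to −138 kJ gives D = 237 kJ/mol.

D(Cl–Cl) ≈ 237 kJ/mol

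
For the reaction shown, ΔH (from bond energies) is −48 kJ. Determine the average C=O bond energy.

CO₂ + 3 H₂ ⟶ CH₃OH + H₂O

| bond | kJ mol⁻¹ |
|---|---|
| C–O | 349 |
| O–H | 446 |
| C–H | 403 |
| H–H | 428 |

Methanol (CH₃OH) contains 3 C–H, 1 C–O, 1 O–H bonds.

D(C=O) ≈ 782 kJ/mol

Let D be the C=O bond energy.
Σ(broken) = 2×D + 3×428 = 1284 + 2D
Σ(formed) = 3×403 + 1×349 + 3×446 = 2896
ΔH = Σ(broken) − Σ(formed) = (1284 + 2D) − (2896) = −1612 + 2D
Setting this equal to −48 kJ gives 2D = 1564, so D = 782 kJ/mol.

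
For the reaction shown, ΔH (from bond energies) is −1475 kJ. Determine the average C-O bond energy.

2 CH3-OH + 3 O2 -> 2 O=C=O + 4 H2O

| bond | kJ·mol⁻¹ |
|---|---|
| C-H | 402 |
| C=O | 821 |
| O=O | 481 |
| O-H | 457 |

Let D be the C-O bond energy.
Σ(broken) = 6×402 + 2×D + 2×457 + 3×481 = 4769 + 2D
Σ(formed) = 4×821 + 8×457 = 6940
ΔH = Σ(broken) − Σ(formed) = (4769 + 2D) − (6940) = −2171 + 2D
Setting this equal to −1475 kJ gives 2D = 696, so D = 348 kJ/mol.

D(C-O) ≈ 348 kJ/mol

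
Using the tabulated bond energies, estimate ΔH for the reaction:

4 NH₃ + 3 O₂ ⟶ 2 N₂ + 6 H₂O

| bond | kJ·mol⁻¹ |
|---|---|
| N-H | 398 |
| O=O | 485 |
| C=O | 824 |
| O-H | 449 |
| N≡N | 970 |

Bonds broken (reactants):
  N-H: 12 × 398 = 4776
  O=O: 3 × 485 = 1455
  Σ(broken) = 6231 kJ
Bonds formed (products):
  N≡N: 2 × 970 = 1940
  O-H: 12 × 449 = 5388
  Σ(formed) = 7328 kJ
ΔH = Σ(broken) − Σ(formed) = 6231 − 7328 = −1097 kJ

ΔH ≈ −1097 kJ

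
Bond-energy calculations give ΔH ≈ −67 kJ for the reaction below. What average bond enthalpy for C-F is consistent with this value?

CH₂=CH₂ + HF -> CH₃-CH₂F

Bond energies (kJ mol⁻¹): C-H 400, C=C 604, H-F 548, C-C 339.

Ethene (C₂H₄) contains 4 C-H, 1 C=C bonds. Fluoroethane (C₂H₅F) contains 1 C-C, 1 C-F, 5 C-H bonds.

D(C-F) ≈ 480 kJ/mol

Let D be the C-F bond energy.
Σ(broken) = 4×400 + 1×604 + 1×548 = 2752
Σ(formed) = 1×339 + 1×D + 5×400 = 2339 + D
ΔH = Σ(broken) − Σ(formed) = (2752) − (2339 + D) = +413 − D
Setting this equal to −67 kJ gives D = 480 kJ/mol.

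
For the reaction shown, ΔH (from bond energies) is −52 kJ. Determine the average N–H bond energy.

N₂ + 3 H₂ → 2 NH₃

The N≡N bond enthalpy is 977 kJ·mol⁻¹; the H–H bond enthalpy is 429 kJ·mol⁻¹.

Let D be the N–H bond energy.
Σ(broken) = 3×429 + 1×977 = 2264
Σ(formed) = 6×D = 6D
ΔH = Σ(broken) − Σ(formed) = (2264) − (6D) = +2264 − 6D
Setting this equal to −52 kJ gives 6D = 2316, so D = 386 kJ/mol.

D(N–H) ≈ 386 kJ/mol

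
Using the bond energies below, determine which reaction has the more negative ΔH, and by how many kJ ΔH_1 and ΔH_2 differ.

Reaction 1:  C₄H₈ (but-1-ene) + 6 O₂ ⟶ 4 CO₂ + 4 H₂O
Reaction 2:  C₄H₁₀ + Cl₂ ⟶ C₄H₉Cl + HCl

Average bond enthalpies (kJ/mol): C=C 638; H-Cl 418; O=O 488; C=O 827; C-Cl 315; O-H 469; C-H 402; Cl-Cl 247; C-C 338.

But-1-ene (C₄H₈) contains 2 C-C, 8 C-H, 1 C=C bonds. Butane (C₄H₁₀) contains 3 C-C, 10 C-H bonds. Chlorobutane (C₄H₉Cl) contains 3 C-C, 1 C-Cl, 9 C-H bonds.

Reaction 1, by 2826 kJ

Reaction 1:
  Bonds broken (reactants):
    C-C: 2 × 338 = 676
    C-H: 8 × 402 = 3216
    C=C: 1 × 638 = 638
    O=O: 6 × 488 = 2928
    Σ(broken) = 7458 kJ
  Bonds formed (products):
    C=O: 8 × 827 = 6616
    O-H: 8 × 469 = 3752
    Σ(formed) = 10368 kJ
  ΔH_1 = 7458 − 10368 = −2910 kJ
Reaction 2:
  Bonds broken (reactants):
    C-C: 3 × 338 = 1014
    C-H: 10 × 402 = 4020
    Cl-Cl: 1 × 247 = 247
    Σ(broken) = 5281 kJ
  Bonds formed (products):
    C-C: 3 × 338 = 1014
    C-Cl: 1 × 315 = 315
    C-H: 9 × 402 = 3618
    H-Cl: 1 × 418 = 418
    Σ(formed) = 5365 kJ
  ΔH_2 = 5281 − 5365 = −84 kJ
ΔH_1 − ΔH_2 = −2826 kJ, so reaction 1 has the more negative ΔH; |ΔH_1 − ΔH_2| = 2826 kJ.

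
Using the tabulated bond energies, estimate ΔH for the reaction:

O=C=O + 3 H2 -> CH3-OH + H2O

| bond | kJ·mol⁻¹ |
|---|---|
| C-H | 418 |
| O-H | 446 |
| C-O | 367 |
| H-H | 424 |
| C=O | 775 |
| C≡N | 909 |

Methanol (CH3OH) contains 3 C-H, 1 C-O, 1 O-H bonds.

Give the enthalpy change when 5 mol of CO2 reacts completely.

Bonds broken (reactants):
  C=O: 2 × 775 = 1550
  H-H: 3 × 424 = 1272
  Σ(broken) = 2822 kJ
Bonds formed (products):
  C-H: 3 × 418 = 1254
  C-O: 1 × 367 = 367
  O-H: 3 × 446 = 1338
  Σ(formed) = 2959 kJ
ΔH = Σ(broken) − Σ(formed) = 2822 − 2959 = −137 kJ
For 5× the reaction as written: 5 × (−137) = −685 kJ

ΔH = −685 kJ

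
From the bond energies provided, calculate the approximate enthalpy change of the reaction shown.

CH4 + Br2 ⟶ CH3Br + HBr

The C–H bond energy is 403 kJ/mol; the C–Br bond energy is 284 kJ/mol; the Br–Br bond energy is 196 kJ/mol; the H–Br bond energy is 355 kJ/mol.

Bonds broken (reactants):
  Br–Br: 1 × 196 = 196
  C–H: 4 × 403 = 1612
  Σ(broken) = 1808 kJ
Bonds formed (products):
  C–Br: 1 × 284 = 284
  C–H: 3 × 403 = 1209
  H–Br: 1 × 355 = 355
  Σ(formed) = 1848 kJ
ΔH = Σ(broken) − Σ(formed) = 1808 − 1848 = −40 kJ

ΔH ≈ −40 kJ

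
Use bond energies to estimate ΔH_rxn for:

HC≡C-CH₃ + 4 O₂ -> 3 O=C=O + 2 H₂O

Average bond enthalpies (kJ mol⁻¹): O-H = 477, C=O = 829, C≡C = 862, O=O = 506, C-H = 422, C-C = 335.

Bonds broken (reactants):
  C≡C: 1 × 862 = 862
  C-C: 1 × 335 = 335
  C-H: 4 × 422 = 1688
  O=O: 4 × 506 = 2024
  Σ(broken) = 4909 kJ
Bonds formed (products):
  C=O: 6 × 829 = 4974
  O-H: 4 × 477 = 1908
  Σ(formed) = 6882 kJ
ΔH = Σ(broken) − Σ(formed) = 4909 − 6882 = −1973 kJ

ΔH ≈ −1973 kJ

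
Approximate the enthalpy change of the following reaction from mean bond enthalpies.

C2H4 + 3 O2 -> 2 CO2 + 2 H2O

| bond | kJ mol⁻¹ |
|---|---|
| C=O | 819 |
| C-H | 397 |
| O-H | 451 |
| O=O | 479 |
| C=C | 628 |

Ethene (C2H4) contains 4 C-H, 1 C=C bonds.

Bonds broken (reactants):
  C-H: 4 × 397 = 1588
  C=C: 1 × 628 = 628
  O=O: 3 × 479 = 1437
  Σ(broken) = 3653 kJ
Bonds formed (products):
  C=O: 4 × 819 = 3276
  O-H: 4 × 451 = 1804
  Σ(formed) = 5080 kJ
ΔH = Σ(broken) − Σ(formed) = 3653 − 5080 = −1427 kJ

ΔH ≈ −1427 kJ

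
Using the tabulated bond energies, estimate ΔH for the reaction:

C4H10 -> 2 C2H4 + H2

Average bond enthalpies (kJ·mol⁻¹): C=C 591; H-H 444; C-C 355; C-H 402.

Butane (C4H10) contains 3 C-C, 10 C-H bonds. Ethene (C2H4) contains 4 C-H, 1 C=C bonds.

Bonds broken (reactants):
  C-C: 3 × 355 = 1065
  C-H: 10 × 402 = 4020
  Σ(broken) = 5085 kJ
Bonds formed (products):
  C-H: 8 × 402 = 3216
  C=C: 2 × 591 = 1182
  H-H: 1 × 444 = 444
  Σ(formed) = 4842 kJ
ΔH = Σ(broken) − Σ(formed) = 5085 − 4842 = +243 kJ

ΔH ≈ +243 kJ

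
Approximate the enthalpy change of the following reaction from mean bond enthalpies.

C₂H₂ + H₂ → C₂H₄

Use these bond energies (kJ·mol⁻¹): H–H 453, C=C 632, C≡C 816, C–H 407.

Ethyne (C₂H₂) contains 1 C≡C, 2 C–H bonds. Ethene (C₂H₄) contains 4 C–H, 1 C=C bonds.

Bonds broken (reactants):
  C≡C: 1 × 816 = 816
  C–H: 2 × 407 = 814
  H–H: 1 × 453 = 453
  Σ(broken) = 2083 kJ
Bonds formed (products):
  C–H: 4 × 407 = 1628
  C=C: 1 × 632 = 632
  Σ(formed) = 2260 kJ
ΔH = Σ(broken) − Σ(formed) = 2083 − 2260 = −177 kJ

ΔH ≈ −177 kJ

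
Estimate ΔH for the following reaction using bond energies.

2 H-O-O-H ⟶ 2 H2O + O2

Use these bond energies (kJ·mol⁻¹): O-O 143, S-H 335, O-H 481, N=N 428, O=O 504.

Bonds broken (reactants):
  O-H: 4 × 481 = 1924
  O-O: 2 × 143 = 286
  Σ(broken) = 2210 kJ
Bonds formed (products):
  O-H: 4 × 481 = 1924
  O=O: 1 × 504 = 504
  Σ(formed) = 2428 kJ
ΔH = Σ(broken) − Σ(formed) = 2210 − 2428 = −218 kJ

ΔH ≈ −218 kJ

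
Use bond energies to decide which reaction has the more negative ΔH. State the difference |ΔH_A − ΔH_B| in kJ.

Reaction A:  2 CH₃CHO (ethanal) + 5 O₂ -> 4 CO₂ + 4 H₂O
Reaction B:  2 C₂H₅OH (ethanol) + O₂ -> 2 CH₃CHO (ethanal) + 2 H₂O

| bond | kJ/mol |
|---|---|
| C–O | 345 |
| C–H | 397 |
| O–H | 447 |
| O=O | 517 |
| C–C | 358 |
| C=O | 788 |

Reaction A, by 1358 kJ

Reaction A:
  Bonds broken (reactants):
    C–C: 2 × 358 = 716
    C–H: 8 × 397 = 3176
    C=O: 2 × 788 = 1576
    O=O: 5 × 517 = 2585
    Σ(broken) = 8053 kJ
  Bonds formed (products):
    C=O: 8 × 788 = 6304
    O–H: 8 × 447 = 3576
    Σ(formed) = 9880 kJ
  ΔH_A = 8053 − 9880 = −1827 kJ
Reaction B:
  Bonds broken (reactants):
    C–C: 2 × 358 = 716
    C–H: 10 × 397 = 3970
    C–O: 2 × 345 = 690
    O–H: 2 × 447 = 894
    O=O: 1 × 517 = 517
    Σ(broken) = 6787 kJ
  Bonds formed (products):
    C–C: 2 × 358 = 716
    C–H: 8 × 397 = 3176
    C=O: 2 × 788 = 1576
    O–H: 4 × 447 = 1788
    Σ(formed) = 7256 kJ
  ΔH_B = 6787 − 7256 = −469 kJ
ΔH_A − ΔH_B = −1358 kJ, so reaction A has the more negative ΔH; |ΔH_A − ΔH_B| = 1358 kJ.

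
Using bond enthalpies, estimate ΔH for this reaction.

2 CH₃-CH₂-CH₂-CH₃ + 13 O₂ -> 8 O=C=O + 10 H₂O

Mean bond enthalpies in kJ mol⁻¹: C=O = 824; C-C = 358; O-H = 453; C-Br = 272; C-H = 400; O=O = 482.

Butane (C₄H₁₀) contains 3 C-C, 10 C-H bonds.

ΔH ≈ −5830 kJ

Bonds broken (reactants):
  C-C: 6 × 358 = 2148
  C-H: 20 × 400 = 8000
  O=O: 13 × 482 = 6266
  Σ(broken) = 16414 kJ
Bonds formed (products):
  C=O: 16 × 824 = 13184
  O-H: 20 × 453 = 9060
  Σ(formed) = 22244 kJ
ΔH = Σ(broken) − Σ(formed) = 16414 − 22244 = −5830 kJ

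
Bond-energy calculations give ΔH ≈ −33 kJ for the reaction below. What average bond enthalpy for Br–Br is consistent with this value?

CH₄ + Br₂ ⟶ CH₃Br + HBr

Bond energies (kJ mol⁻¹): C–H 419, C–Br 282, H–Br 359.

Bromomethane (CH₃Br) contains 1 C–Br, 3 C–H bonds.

D(Br–Br) ≈ 189 kJ/mol

Let D be the Br–Br bond energy.
Σ(broken) = 1×D + 4×419 = 1676 + D
Σ(formed) = 1×282 + 3×419 + 1×359 = 1898
ΔH = Σ(broken) − Σ(formed) = (1676 + D) − (1898) = −222 + D
Setting this equal to −33 kJ gives D = 189 kJ/mol.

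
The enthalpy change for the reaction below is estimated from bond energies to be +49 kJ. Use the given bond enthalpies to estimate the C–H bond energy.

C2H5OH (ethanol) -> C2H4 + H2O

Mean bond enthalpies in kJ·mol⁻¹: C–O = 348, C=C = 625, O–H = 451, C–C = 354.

D(C–H) ≈ 423 kJ/mol

Let D be the C–H bond energy.
Σ(broken) = 1×354 + 5×D + 1×348 + 1×451 = 1153 + 5D
Σ(formed) = 4×D + 1×625 + 2×451 = 1527 + 4D
ΔH = Σ(broken) − Σ(formed) = (1153 + 5D) − (1527 + 4D) = −374 + D
Setting this equal to +49 kJ gives D = 423 kJ/mol.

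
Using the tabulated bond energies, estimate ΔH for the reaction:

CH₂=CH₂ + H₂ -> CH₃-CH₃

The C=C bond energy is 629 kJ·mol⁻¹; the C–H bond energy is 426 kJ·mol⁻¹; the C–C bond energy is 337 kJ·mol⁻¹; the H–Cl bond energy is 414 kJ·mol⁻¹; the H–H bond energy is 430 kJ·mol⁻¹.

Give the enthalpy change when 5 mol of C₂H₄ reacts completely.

ΔH = −650 kJ

Bonds broken (reactants):
  C–H: 4 × 426 = 1704
  C=C: 1 × 629 = 629
  H–H: 1 × 430 = 430
  Σ(broken) = 2763 kJ
Bonds formed (products):
  C–C: 1 × 337 = 337
  C–H: 6 × 426 = 2556
  Σ(formed) = 2893 kJ
ΔH = Σ(broken) − Σ(formed) = 2763 − 2893 = −130 kJ
For 5× the reaction as written: 5 × (−130) = −650 kJ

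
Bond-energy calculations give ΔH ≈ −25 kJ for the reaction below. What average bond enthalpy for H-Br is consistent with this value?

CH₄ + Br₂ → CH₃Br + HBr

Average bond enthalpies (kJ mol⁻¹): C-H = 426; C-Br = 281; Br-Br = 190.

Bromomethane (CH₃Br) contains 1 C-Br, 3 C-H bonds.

Let D be the H-Br bond energy.
Σ(broken) = 1×190 + 4×426 = 1894
Σ(formed) = 1×281 + 3×426 + 1×D = 1559 + D
ΔH = Σ(broken) − Σ(formed) = (1894) − (1559 + D) = +335 − D
Setting this equal to −25 kJ gives D = 360 kJ/mol.

D(H-Br) ≈ 360 kJ/mol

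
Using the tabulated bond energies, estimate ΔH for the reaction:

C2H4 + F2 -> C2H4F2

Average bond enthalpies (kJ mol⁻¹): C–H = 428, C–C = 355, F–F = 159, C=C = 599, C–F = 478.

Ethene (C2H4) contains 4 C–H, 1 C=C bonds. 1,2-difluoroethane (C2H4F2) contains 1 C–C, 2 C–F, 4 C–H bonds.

Bonds broken (reactants):
  C–H: 4 × 428 = 1712
  C=C: 1 × 599 = 599
  F–F: 1 × 159 = 159
  Σ(broken) = 2470 kJ
Bonds formed (products):
  C–C: 1 × 355 = 355
  C–F: 2 × 478 = 956
  C–H: 4 × 428 = 1712
  Σ(formed) = 3023 kJ
ΔH = Σ(broken) − Σ(formed) = 2470 − 3023 = −553 kJ

ΔH ≈ −553 kJ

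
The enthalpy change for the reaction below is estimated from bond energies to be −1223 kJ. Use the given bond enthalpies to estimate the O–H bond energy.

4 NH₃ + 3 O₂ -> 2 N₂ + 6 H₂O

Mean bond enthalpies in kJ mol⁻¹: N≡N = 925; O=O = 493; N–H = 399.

D(O–H) ≈ 470 kJ/mol

Let D be the O–H bond energy.
Σ(broken) = 12×399 + 3×493 = 6267
Σ(formed) = 2×925 + 12×D = 1850 + 12D
ΔH = Σ(broken) − Σ(formed) = (6267) − (1850 + 12D) = +4417 − 12D
Setting this equal to −1223 kJ gives 12D = 5640, so D = 470 kJ/mol.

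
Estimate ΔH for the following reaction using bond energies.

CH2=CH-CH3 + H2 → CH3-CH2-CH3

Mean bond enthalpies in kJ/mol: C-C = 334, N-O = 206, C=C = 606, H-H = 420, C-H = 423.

ΔH ≈ −154 kJ

Bonds broken (reactants):
  C-C: 1 × 334 = 334
  C-H: 6 × 423 = 2538
  C=C: 1 × 606 = 606
  H-H: 1 × 420 = 420
  Σ(broken) = 3898 kJ
Bonds formed (products):
  C-C: 2 × 334 = 668
  C-H: 8 × 423 = 3384
  Σ(formed) = 4052 kJ
ΔH = Σ(broken) − Σ(formed) = 3898 − 4052 = −154 kJ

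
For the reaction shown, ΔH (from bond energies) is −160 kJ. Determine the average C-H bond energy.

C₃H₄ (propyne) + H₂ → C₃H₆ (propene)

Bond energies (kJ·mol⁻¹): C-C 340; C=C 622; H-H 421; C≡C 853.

D(C-H) ≈ 406 kJ/mol

Let D be the C-H bond energy.
Σ(broken) = 1×853 + 1×340 + 4×D + 1×421 = 1614 + 4D
Σ(formed) = 1×340 + 6×D + 1×622 = 962 + 6D
ΔH = Σ(broken) − Σ(formed) = (1614 + 4D) − (962 + 6D) = +652 − 2D
Setting this equal to −160 kJ gives 2D = 812, so D = 406 kJ/mol.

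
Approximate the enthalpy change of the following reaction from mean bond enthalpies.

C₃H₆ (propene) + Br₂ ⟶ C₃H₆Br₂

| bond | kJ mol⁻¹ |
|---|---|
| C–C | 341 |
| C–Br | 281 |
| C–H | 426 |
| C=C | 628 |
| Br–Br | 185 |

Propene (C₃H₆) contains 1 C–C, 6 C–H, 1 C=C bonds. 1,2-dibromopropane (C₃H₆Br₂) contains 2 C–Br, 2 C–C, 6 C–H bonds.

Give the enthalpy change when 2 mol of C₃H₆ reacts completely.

ΔH = −180 kJ

Bonds broken (reactants):
  Br–Br: 1 × 185 = 185
  C–C: 1 × 341 = 341
  C–H: 6 × 426 = 2556
  C=C: 1 × 628 = 628
  Σ(broken) = 3710 kJ
Bonds formed (products):
  C–Br: 2 × 281 = 562
  C–C: 2 × 341 = 682
  C–H: 6 × 426 = 2556
  Σ(formed) = 3800 kJ
ΔH = Σ(broken) − Σ(formed) = 3710 − 3800 = −90 kJ
For 2× the reaction as written: 2 × (−90) = −180 kJ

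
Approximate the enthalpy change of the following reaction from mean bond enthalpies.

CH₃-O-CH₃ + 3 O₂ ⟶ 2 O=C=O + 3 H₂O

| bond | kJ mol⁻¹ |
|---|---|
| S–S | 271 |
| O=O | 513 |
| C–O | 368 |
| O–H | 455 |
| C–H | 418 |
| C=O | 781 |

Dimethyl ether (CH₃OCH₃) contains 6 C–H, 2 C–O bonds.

Bonds broken (reactants):
  C–H: 6 × 418 = 2508
  C–O: 2 × 368 = 736
  O=O: 3 × 513 = 1539
  Σ(broken) = 4783 kJ
Bonds formed (products):
  C=O: 4 × 781 = 3124
  O–H: 6 × 455 = 2730
  Σ(formed) = 5854 kJ
ΔH = Σ(broken) − Σ(formed) = 4783 − 5854 = −1071 kJ

ΔH ≈ −1071 kJ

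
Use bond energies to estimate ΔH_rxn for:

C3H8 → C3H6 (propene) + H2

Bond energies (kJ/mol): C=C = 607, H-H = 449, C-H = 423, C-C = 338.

Bonds broken (reactants):
  C-C: 2 × 338 = 676
  C-H: 8 × 423 = 3384
  Σ(broken) = 4060 kJ
Bonds formed (products):
  C-C: 1 × 338 = 338
  C-H: 6 × 423 = 2538
  C=C: 1 × 607 = 607
  H-H: 1 × 449 = 449
  Σ(formed) = 3932 kJ
ΔH = Σ(broken) − Σ(formed) = 4060 − 3932 = +128 kJ

ΔH ≈ +128 kJ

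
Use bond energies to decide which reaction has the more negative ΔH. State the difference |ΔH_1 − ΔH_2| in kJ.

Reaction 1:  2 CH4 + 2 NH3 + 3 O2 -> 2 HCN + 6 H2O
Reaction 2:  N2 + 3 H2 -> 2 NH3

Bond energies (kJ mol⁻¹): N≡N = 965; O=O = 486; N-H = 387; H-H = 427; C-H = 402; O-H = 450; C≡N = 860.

Reaction 1:
  Bonds broken (reactants):
    C-H: 8 × 402 = 3216
    N-H: 6 × 387 = 2322
    O=O: 3 × 486 = 1458
    Σ(broken) = 6996 kJ
  Bonds formed (products):
    C≡N: 2 × 860 = 1720
    C-H: 2 × 402 = 804
    O-H: 12 × 450 = 5400
    Σ(formed) = 7924 kJ
  ΔH_1 = 6996 − 7924 = −928 kJ
Reaction 2:
  Bonds broken (reactants):
    H-H: 3 × 427 = 1281
    N≡N: 1 × 965 = 965
    Σ(broken) = 2246 kJ
  Bonds formed (products):
    N-H: 6 × 387 = 2322
    Σ(formed) = 2322 kJ
  ΔH_2 = 2246 − 2322 = −76 kJ
ΔH_1 − ΔH_2 = −852 kJ, so reaction 1 has the more negative ΔH; |ΔH_1 − ΔH_2| = 852 kJ.

Reaction 1, by 852 kJ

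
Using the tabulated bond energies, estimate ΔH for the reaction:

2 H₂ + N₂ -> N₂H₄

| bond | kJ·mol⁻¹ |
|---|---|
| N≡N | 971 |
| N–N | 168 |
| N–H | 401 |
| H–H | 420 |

Bonds broken (reactants):
  H–H: 2 × 420 = 840
  N≡N: 1 × 971 = 971
  Σ(broken) = 1811 kJ
Bonds formed (products):
  N–H: 4 × 401 = 1604
  N–N: 1 × 168 = 168
  Σ(formed) = 1772 kJ
ΔH = Σ(broken) − Σ(formed) = 1811 − 1772 = +39 kJ

ΔH ≈ +39 kJ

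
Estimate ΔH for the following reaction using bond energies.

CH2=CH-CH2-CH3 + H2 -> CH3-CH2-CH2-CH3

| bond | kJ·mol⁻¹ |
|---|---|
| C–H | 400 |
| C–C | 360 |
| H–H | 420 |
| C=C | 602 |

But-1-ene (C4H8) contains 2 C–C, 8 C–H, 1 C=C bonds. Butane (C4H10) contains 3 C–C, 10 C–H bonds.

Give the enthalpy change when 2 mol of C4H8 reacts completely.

ΔH = −276 kJ

Bonds broken (reactants):
  C–C: 2 × 360 = 720
  C–H: 8 × 400 = 3200
  C=C: 1 × 602 = 602
  H–H: 1 × 420 = 420
  Σ(broken) = 4942 kJ
Bonds formed (products):
  C–C: 3 × 360 = 1080
  C–H: 10 × 400 = 4000
  Σ(formed) = 5080 kJ
ΔH = Σ(broken) − Σ(formed) = 4942 − 5080 = −138 kJ
For 2× the reaction as written: 2 × (−138) = −276 kJ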